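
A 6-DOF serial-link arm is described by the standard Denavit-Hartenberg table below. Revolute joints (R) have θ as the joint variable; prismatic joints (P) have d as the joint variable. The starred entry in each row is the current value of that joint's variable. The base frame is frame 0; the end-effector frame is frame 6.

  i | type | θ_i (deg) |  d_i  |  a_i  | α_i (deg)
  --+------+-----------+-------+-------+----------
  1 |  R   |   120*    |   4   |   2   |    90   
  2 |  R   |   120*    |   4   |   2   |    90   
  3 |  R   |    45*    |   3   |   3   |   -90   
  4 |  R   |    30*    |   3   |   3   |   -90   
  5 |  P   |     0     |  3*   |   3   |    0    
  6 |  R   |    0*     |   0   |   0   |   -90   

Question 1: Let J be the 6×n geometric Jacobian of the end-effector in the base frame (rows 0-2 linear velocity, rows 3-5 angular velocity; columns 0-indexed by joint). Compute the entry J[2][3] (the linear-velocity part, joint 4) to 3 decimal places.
-5.276

axis z_3 = (0.4356,0.6597,-0.6124); lever o_n−o_3 = (6.6476,-2.0443,-2.3727)
cross product → J_v[:, 3] = (-2.8172,-3.0373,-5.2762)
J_ω[:, 3] = z_3
entry J[2][3] = -5.2762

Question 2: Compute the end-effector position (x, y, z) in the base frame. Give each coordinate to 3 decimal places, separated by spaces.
10.680 3.214 6.696

after link 1: o_1 = (-1.0000, 1.7321, 4.0000)
after link 2: o_2 = (2.9641, 2.8660, 5.7321)
after link 3: o_3 = (4.0325, 5.2581, 9.0692)
after link 4: o_4 = (8.0391, 6.2354, 8.0730)
after link 5: o_5 = (10.6802, 3.2139, 6.6964)
after link 6: o_6 = (10.6802, 3.2139, 6.6964)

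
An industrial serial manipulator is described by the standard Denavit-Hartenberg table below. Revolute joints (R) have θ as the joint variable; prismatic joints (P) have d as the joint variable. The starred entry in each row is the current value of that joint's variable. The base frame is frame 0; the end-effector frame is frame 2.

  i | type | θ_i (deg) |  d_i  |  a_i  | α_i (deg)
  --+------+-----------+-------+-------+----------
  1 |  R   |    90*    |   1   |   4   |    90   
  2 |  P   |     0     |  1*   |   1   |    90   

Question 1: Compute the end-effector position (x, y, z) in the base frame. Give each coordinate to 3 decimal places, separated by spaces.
after link 1: o_1 = (0.0000, 4.0000, 1.0000)
after link 2: o_2 = (1.0000, 5.0000, 1.0000)

1.000 5.000 1.000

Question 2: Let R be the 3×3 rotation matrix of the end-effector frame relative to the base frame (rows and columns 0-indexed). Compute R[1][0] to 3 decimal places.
End-effector x-axis (col 0 of R) = (0.0000,1.0000,0.0000)
R[1][0] = 1.0000

1.000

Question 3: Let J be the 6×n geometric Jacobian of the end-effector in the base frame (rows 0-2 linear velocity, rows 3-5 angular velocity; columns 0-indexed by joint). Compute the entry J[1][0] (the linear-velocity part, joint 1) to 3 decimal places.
1.000

axis z_0 = ẑ; lever o_n−o_0 = (1.0000,5.0000,1.0000)
cross product → J_v[:, 0] = (-5.0000,1.0000,0.0000)
J_ω[:, 0] = z_0
entry J[1][0] = 1.0000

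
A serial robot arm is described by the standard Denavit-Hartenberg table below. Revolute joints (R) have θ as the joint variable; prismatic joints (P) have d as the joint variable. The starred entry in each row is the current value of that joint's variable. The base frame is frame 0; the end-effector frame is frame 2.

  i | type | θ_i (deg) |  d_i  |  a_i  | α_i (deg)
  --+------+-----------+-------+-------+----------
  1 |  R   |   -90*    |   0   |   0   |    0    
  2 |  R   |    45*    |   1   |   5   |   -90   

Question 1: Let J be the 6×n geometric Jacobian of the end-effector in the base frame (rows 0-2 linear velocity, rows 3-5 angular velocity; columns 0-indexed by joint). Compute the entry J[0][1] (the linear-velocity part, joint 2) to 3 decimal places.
axis z_1 = (0.0000,0.0000,1.0000); lever o_n−o_1 = (3.5355,-3.5355,1.0000)
cross product → J_v[:, 1] = (3.5355,3.5355,-0.0000)
J_ω[:, 1] = z_1
entry J[0][1] = 3.5355

3.536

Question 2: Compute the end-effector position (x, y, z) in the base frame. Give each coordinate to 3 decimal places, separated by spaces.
after link 1: o_1 = (0.0000, 0.0000, 0.0000)
after link 2: o_2 = (3.5355, -3.5355, 1.0000)

3.536 -3.536 1.000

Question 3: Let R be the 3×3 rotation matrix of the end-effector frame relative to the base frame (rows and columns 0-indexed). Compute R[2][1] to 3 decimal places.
End-effector y-axis (col 1 of R) = (0.0000,0.0000,-1.0000)
R[2][1] = -1.0000

-1.000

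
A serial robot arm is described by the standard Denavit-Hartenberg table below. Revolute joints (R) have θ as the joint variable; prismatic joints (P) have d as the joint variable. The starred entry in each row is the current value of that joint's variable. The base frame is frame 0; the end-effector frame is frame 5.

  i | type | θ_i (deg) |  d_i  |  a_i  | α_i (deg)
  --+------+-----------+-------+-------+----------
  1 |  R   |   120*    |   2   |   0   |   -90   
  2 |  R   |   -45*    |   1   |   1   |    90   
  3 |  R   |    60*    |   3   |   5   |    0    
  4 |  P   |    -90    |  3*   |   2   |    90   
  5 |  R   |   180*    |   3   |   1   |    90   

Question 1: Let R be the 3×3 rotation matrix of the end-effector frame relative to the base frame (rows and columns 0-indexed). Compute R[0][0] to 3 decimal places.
End-effector x-axis (col 0 of R) = (-0.1268,-0.7803,-0.6124)
R[0][0] = -0.1268

-0.127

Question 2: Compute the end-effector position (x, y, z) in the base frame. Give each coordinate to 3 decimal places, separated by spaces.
-0.825 -3.035 8.269

after link 1: o_1 = (0.0000, 0.0000, 2.0000)
after link 2: o_2 = (-1.2196, 0.1124, 2.7071)
after link 3: o_3 = (-4.7928, -2.3589, 6.5962)
after link 4: o_4 = (-3.4785, -2.6353, 9.9423)
after link 5: o_5 = (-0.8250, -3.0352, 8.2692)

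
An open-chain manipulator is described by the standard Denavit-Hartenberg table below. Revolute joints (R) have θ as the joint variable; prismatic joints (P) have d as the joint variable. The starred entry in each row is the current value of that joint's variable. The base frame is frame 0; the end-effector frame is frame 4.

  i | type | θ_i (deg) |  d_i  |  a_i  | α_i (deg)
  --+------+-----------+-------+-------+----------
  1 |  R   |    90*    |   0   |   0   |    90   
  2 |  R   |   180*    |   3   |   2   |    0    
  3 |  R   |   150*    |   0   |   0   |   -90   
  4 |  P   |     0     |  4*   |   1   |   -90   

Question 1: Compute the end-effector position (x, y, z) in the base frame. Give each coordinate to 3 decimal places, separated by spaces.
after link 1: o_1 = (0.0000, 0.0000, 0.0000)
after link 2: o_2 = (3.0000, -2.0000, 0.0000)
after link 3: o_3 = (3.0000, -2.0000, 0.0000)
after link 4: o_4 = (3.0000, 0.8660, 2.9641)

3.000 0.866 2.964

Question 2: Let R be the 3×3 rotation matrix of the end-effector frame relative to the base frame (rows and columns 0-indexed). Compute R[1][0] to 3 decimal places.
End-effector x-axis (col 0 of R) = (0.0000,0.8660,-0.5000)
R[1][0] = 0.8660

0.866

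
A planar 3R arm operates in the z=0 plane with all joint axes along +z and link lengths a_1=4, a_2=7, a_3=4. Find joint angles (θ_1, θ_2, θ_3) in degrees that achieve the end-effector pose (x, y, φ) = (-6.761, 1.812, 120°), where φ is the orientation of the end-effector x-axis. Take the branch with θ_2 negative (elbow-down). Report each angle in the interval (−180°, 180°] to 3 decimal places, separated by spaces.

wrist centre = target − a_3·(cos φ, sin φ) = (-4.7610, -1.6521)
cos θ_2 = (25.3966−4²−7²)/(2·4·7) = -0.7072; θ_2 = -135.0079° (elbow-down)
β = atan2(-1.6521,-4.7610) = -160.8629°; ψ = atan2(-4.9491,-0.9504) = -100.8709°
θ_1 = β − ψ = -59.9920°
θ_3 = φ − θ_1 − θ_2 = -45.0001° (wrapped to (-180°,180°])

-59.992 -135.008 -45.000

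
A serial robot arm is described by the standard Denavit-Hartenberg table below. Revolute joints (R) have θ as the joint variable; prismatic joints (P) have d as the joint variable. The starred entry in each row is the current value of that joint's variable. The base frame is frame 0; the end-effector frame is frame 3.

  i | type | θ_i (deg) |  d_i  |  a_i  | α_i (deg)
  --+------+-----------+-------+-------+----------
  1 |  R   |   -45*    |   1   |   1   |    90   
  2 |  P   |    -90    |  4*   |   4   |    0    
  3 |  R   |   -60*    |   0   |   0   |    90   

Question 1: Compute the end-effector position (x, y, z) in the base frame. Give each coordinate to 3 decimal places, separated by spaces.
-2.121 -3.536 -3.000

after link 1: o_1 = (0.7071, -0.7071, 1.0000)
after link 2: o_2 = (-2.1213, -3.5355, -3.0000)
after link 3: o_3 = (-2.1213, -3.5355, -3.0000)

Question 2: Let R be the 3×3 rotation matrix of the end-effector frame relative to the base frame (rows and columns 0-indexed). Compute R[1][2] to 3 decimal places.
End-effector z-axis (col 2 of R) = (-0.3536,0.3536,0.8660)
R[1][2] = 0.3536

0.354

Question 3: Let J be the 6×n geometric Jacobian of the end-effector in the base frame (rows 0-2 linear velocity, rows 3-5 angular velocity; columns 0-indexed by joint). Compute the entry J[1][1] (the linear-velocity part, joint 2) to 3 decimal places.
-0.707

prismatic axis z_1 = (-0.7071,-0.7071,0.0000)
J_v[:, 1] = z_1; J_ω[:, 1] = (0,0,0)
entry J[1][1] = -0.7071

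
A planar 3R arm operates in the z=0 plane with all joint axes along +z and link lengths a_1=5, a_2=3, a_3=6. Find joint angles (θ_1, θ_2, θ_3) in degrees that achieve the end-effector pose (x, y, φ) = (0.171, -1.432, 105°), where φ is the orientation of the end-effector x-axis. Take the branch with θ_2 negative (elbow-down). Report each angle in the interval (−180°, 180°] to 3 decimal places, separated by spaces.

-59.993 -45.010 -149.997

wrist centre = target − a_3·(cos φ, sin φ) = (1.7239, -7.2276)
cos θ_2 = (55.2094−5²−3²)/(2·5·3) = 0.7070; θ_2 = -45.0102° (elbow-down)
β = atan2(-7.2276,1.7239) = -76.5845°; ψ = atan2(-2.1217,7.1209) = -16.5915°
θ_1 = β − ψ = -59.9930°
θ_3 = φ − θ_1 − θ_2 = -149.9968° (wrapped to (-180°,180°])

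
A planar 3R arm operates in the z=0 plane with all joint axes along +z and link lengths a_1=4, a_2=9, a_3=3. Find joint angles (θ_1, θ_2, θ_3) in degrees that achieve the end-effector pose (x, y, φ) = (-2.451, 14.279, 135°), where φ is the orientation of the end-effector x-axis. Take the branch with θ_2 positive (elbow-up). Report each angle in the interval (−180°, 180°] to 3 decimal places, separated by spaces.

wrist centre = target − a_3·(cos φ, sin φ) = (-0.3297, 12.1577)
cos θ_2 = (147.9179−4²−9²)/(2·4·9) = 0.7072; θ_2 = 44.9931° (elbow-up)
β = atan2(12.1577,-0.3297) = 91.5533°; ψ = atan2(6.3632,10.3647) = 31.5469°
θ_1 = β − ψ = 60.0064°
θ_3 = φ − θ_1 − θ_2 = 30.0005° (wrapped to (-180°,180°])

60.006 44.993 30.001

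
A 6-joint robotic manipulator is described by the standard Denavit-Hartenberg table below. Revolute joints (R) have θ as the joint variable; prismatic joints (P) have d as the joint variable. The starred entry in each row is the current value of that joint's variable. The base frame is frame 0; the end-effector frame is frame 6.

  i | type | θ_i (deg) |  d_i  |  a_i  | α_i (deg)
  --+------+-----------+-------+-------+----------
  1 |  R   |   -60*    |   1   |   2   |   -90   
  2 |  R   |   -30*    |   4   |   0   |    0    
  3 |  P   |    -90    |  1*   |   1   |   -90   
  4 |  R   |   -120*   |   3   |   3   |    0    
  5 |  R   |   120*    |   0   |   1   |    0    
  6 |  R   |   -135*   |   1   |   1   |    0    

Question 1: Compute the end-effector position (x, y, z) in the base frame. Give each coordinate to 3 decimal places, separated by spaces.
after link 1: o_1 = (1.0000, -1.7321, 1.0000)
after link 2: o_2 = (4.4641, 0.2679, 1.0000)
after link 3: o_3 = (5.0801, 1.2010, 1.8660)
after link 4: o_4 = (9.0042, -0.3995, 2.0670)
after link 5: o_5 = (8.7542, 0.0335, 2.9330)
after link 6: o_6 = (9.9763, -0.6691, 2.8206)

9.976 -0.669 2.821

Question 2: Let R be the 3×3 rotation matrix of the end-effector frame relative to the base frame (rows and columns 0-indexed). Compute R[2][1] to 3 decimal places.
End-effector y-axis (col 1 of R) = (0.4356,0.6597,0.6124)
R[2][1] = 0.6124

0.612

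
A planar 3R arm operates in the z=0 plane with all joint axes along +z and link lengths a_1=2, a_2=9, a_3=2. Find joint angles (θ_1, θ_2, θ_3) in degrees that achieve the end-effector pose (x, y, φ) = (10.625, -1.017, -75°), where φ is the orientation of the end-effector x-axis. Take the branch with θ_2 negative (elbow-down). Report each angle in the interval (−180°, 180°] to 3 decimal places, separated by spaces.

55.352 -60.008 -70.345

wrist centre = target − a_3·(cos φ, sin φ) = (10.1074, 0.9149)
cos θ_2 = (102.9957−2²−9²)/(2·2·9) = 0.4999; θ_2 = -60.0079° (elbow-down)
β = atan2(0.9149,10.1074) = 5.1719°; ψ = atan2(-7.7948,6.4989) = -50.1804°
θ_1 = β − ψ = 55.3524°
θ_3 = φ − θ_1 − θ_2 = -70.3445° (wrapped to (-180°,180°])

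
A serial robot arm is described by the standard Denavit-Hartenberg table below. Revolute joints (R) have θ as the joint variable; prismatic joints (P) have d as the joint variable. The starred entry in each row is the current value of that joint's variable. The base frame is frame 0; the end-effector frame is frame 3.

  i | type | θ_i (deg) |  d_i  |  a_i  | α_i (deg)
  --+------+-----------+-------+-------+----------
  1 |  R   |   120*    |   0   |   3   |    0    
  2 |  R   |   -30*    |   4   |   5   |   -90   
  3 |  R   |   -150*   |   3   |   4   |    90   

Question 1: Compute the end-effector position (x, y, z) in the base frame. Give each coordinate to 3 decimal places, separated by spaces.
-4.500 4.134 6.000

after link 1: o_1 = (-1.5000, 2.5981, 0.0000)
after link 2: o_2 = (-1.5000, 7.5981, 4.0000)
after link 3: o_3 = (-4.5000, 4.1340, 6.0000)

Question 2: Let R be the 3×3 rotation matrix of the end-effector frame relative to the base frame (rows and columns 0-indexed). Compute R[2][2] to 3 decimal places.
-0.866

End-effector z-axis (col 2 of R) = (-0.0000,-0.5000,-0.8660)
R[2][2] = -0.8660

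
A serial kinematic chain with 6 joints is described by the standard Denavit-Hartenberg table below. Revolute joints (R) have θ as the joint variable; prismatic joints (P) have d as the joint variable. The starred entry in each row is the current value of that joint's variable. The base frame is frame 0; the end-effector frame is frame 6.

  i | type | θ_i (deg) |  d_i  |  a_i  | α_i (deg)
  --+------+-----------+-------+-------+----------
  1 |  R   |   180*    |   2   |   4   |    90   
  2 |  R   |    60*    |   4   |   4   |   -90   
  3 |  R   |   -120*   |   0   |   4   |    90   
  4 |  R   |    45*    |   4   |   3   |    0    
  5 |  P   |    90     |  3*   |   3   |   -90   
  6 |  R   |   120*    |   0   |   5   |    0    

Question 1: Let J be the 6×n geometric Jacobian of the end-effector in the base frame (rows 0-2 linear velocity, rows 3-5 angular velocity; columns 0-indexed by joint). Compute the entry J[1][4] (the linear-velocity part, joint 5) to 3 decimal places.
prismatic axis z_4 = (0.4330,-0.5000,-0.7500)
J_v[:, 4] = z_4; J_ω[:, 4] = (0,0,0)
entry J[1][4] = -0.5000

-0.500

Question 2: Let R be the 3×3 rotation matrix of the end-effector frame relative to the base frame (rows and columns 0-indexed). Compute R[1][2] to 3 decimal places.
-0.612

End-effector z-axis (col 2 of R) = (-0.7891,-0.6124,-0.0474)
R[1][2] = -0.6124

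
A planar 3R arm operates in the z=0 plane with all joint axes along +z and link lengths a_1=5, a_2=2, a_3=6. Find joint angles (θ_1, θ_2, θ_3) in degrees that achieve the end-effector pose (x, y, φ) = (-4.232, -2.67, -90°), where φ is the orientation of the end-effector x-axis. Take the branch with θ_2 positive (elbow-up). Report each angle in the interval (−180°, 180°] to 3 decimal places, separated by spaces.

wrist centre = target − a_3·(cos φ, sin φ) = (-4.2320, 3.3300)
cos θ_2 = (28.9987−5²−2²)/(2·5·2) = -0.0001; θ_2 = 90.0037° (elbow-up)
β = atan2(3.3300,-4.2320) = 141.8021°; ψ = atan2(2.0000,4.9999) = 21.8019°
θ_1 = β − ψ = 120.0002°
θ_3 = φ − θ_1 − θ_2 = 59.9961° (wrapped to (-180°,180°])

120.000 90.004 59.996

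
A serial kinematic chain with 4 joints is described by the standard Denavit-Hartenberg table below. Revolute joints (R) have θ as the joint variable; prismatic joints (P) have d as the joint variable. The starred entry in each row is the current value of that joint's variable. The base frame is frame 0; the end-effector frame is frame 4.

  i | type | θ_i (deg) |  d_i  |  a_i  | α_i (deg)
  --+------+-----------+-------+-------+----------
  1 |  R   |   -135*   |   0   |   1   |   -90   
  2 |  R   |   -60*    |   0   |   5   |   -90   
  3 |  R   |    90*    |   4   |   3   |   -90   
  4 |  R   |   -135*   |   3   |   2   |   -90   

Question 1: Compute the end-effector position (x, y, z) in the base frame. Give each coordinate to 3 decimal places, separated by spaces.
after link 1: o_1 = (-0.7071, -0.7071, 0.0000)
after link 2: o_2 = (-2.4749, -2.4749, 4.3301)
after link 3: o_3 = (-7.0457, -2.8030, 2.3301)
after link 4: o_4 = (-5.8510, -3.6084, -0.9751)

-5.851 -3.608 -0.975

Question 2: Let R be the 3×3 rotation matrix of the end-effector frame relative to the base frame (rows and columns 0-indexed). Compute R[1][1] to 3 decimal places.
-0.354

End-effector y-axis (col 1 of R) = (-0.3536,-0.3536,0.8660)
R[1][1] = -0.3536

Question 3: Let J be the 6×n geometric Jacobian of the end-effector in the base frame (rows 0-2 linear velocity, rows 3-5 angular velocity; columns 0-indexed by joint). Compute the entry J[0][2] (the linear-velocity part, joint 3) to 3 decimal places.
axis z_2 = (-0.6124,-0.6124,-0.5000); lever o_n−o_2 = (-3.3762,-1.1335,-5.3052)
cross product → J_v[:, 2] = (2.6820,-1.5607,-1.3733)
J_ω[:, 2] = z_2
entry J[0][2] = 2.6820

2.682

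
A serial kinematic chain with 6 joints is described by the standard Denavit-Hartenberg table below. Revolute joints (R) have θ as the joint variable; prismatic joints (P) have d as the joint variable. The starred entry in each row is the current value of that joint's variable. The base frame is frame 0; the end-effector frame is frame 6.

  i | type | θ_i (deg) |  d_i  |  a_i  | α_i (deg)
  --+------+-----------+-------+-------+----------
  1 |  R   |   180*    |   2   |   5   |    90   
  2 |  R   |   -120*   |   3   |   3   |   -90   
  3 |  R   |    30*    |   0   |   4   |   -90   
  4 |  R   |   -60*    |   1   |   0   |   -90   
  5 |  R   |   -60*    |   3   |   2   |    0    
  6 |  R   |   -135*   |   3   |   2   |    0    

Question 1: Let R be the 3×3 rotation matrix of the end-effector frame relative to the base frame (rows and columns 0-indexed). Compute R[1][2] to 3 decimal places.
End-effector z-axis (col 2 of R) = (0.8080,-0.4330,-0.3995)
R[1][2] = -0.4330

-0.433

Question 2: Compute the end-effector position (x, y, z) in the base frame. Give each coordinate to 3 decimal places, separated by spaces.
3.024 -3.283 -4.283

after link 1: o_1 = (-5.0000, 0.0000, 2.0000)
after link 2: o_2 = (-3.5000, 3.0000, -0.5981)
after link 3: o_3 = (-1.7679, 1.0000, -3.5981)
after link 4: o_4 = (-2.0179, 0.1340, -3.1651)
after link 5: o_5 = (-0.5604, -2.9151, -4.4216)
after link 6: o_6 = (3.0237, -3.2829, -4.2834)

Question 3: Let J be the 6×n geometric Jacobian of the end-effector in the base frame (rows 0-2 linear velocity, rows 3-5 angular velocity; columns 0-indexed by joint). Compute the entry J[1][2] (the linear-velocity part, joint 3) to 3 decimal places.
axis z_2 = (-0.8660,0.0000,-0.5000); lever o_n−o_2 = (6.5237,-6.2829,-3.6853)
cross product → J_v[:, 2] = (-3.1414,-6.4534,5.4411)
J_ω[:, 2] = z_2
entry J[1][2] = -6.4534

-6.453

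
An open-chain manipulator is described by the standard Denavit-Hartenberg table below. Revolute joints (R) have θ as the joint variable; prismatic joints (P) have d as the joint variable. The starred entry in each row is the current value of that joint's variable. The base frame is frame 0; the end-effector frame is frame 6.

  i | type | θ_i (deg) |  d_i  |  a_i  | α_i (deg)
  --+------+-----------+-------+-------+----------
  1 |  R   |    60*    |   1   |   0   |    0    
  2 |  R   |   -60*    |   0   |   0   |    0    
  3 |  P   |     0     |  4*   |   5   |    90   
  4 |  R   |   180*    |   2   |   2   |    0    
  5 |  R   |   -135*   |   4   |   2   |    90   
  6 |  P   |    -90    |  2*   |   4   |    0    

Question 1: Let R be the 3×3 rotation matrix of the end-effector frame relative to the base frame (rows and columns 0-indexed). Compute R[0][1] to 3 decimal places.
End-effector y-axis (col 1 of R) = (0.7071,-0.0000,0.7071)
R[0][1] = 0.7071

0.707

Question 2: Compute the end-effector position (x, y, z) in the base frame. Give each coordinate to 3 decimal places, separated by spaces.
5.828 -2.000 5.000

after link 1: o_1 = (0.0000, 0.0000, 1.0000)
after link 2: o_2 = (0.0000, 0.0000, 1.0000)
after link 3: o_3 = (5.0000, 0.0000, 5.0000)
after link 4: o_4 = (3.0000, -2.0000, 5.0000)
after link 5: o_5 = (4.4142, -6.0000, 6.4142)
after link 6: o_6 = (5.8284, -2.0000, 5.0000)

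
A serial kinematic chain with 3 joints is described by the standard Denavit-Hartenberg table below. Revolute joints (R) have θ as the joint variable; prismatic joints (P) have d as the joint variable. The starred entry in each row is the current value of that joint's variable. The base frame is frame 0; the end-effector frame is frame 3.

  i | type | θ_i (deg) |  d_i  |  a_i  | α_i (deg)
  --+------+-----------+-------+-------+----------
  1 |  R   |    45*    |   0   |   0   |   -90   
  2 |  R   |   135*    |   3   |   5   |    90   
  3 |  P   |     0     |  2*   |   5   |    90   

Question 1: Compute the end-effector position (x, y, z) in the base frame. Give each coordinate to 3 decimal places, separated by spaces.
after link 1: o_1 = (0.0000, 0.0000, 0.0000)
after link 2: o_2 = (-4.6213, -0.3787, -3.5355)
after link 3: o_3 = (-6.1213, -1.8787, -8.4853)

-6.121 -1.879 -8.485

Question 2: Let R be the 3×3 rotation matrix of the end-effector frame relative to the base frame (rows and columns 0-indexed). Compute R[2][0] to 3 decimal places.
-0.707

End-effector x-axis (col 0 of R) = (-0.5000,-0.5000,-0.7071)
R[2][0] = -0.7071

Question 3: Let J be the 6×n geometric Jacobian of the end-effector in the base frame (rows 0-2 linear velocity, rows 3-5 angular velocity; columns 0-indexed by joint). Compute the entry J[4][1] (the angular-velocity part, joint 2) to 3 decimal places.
axis z_1 = (-0.7071,0.7071,0.0000); lever o_n−o_1 = (-6.1213,-1.8787,-8.4853)
cross product → J_v[:, 1] = (-6.0000,-6.0000,5.6569)
J_ω[:, 1] = z_1
entry J[4][1] = 0.7071

0.707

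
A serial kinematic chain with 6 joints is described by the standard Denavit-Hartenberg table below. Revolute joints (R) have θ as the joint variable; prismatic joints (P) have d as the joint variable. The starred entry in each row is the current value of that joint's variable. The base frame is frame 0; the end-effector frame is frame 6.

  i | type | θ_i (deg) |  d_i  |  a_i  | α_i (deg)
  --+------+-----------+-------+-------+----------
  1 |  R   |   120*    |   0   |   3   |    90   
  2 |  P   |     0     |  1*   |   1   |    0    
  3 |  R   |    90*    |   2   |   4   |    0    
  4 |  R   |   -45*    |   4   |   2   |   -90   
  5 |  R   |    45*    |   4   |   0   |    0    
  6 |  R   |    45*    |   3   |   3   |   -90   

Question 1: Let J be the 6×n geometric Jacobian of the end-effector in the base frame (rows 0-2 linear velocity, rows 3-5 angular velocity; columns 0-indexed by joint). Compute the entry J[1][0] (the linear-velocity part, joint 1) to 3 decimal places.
axis z_0 = ẑ; lever o_n−o_0 = (3.2319,2.4022,10.3640)
cross product → J_v[:, 0] = (-2.4022,3.2319,0.0000)
J_ω[:, 0] = z_0
entry J[1][0] = 3.2319

3.232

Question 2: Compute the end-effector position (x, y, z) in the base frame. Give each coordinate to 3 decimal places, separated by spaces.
after link 1: o_1 = (-1.5000, 2.5981, 0.0000)
after link 2: o_2 = (-1.1340, 3.9641, 0.0000)
after link 3: o_3 = (0.5981, 4.9641, 4.0000)
after link 4: o_4 = (3.3551, 8.1888, 5.4142)
after link 5: o_5 = (4.7693, 5.7394, 8.2426)
after link 6: o_6 = (3.2319, 2.4022, 10.3640)

3.232 2.402 10.364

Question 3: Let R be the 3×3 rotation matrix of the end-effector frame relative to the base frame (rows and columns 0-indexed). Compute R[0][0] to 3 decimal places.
End-effector x-axis (col 0 of R) = (-0.8660,-0.5000,0.0000)
R[0][0] = -0.8660

-0.866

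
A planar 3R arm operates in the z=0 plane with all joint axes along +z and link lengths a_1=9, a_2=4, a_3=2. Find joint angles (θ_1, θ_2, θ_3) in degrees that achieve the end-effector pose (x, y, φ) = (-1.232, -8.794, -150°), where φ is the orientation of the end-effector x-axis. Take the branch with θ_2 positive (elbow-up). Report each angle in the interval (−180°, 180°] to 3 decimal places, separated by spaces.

-112.658 120.003 -157.345

wrist centre = target − a_3·(cos φ, sin φ) = (0.5001, -7.7940)
cos θ_2 = (60.9965−9²−4²)/(2·9·4) = -0.5000; θ_2 = 120.0032° (elbow-up)
β = atan2(-7.7940,0.5001) = -86.3290°; ψ = atan2(3.4640,6.9998) = 26.3294°
θ_1 = β − ψ = -112.6584°
θ_3 = φ − θ_1 − θ_2 = -157.3448° (wrapped to (-180°,180°])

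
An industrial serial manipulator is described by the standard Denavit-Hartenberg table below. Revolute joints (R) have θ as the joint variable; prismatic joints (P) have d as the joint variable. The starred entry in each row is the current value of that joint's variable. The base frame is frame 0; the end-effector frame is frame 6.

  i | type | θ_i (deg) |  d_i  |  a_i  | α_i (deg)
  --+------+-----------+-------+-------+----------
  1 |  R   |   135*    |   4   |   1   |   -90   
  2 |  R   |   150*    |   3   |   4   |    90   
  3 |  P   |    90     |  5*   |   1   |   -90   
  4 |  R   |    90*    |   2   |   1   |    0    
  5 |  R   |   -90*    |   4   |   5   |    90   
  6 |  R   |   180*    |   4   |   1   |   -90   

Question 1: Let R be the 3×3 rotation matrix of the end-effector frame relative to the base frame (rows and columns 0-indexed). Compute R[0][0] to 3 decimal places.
0.707

End-effector x-axis (col 0 of R) = (0.7071,0.7071,-0.0000)
R[0][0] = 0.7071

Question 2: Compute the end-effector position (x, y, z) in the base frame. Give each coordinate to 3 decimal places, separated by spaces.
after link 1: o_1 = (-0.7071, 0.7071, 4.0000)
after link 2: o_2 = (-0.3789, -3.8637, 2.0000)
after link 3: o_3 = (-2.8538, -2.8030, -2.3301)
after link 4: o_4 = (-3.7250, -1.9319, -0.4641)
after link 5: o_5 = (-9.7100, -3.0179, 1.5359)
after link 6: o_6 = (-10.4171, -0.8966, -1.9282)

-10.417 -0.897 -1.928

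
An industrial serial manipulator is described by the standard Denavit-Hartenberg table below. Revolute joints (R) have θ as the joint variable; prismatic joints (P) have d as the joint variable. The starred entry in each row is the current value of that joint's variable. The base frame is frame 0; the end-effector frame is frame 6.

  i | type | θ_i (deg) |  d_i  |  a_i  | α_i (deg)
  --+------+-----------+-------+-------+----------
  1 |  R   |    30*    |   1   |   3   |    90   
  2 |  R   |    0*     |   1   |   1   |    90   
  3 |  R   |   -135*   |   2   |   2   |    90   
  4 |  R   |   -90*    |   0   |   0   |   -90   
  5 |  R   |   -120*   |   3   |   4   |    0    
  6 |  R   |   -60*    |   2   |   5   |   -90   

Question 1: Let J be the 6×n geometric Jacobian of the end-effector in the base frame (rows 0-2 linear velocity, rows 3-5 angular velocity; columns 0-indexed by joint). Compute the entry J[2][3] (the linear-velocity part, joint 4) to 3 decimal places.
-5.000

axis z_3 = (-0.2588,-0.9659,0.0000); lever o_n−o_3 = (-5.7262,-2.0520,-7.0000)
cross product → J_v[:, 3] = (6.7615,-1.8117,-5.0000)
J_ω[:, 3] = z_3
entry J[2][3] = -5.0000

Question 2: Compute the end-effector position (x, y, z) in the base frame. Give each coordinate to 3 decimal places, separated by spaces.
-3.694 -0.400 -8.000

after link 1: o_1 = (2.5981, 1.5000, 1.0000)
after link 2: o_2 = (3.9641, 1.1340, 1.0000)
after link 3: o_3 = (2.0322, 1.6516, -1.0000)
after link 4: o_4 = (2.0322, 1.6516, -1.0000)
after link 5: o_5 = (-1.7621, -0.9180, -3.0000)
after link 6: o_6 = (-3.6940, -0.4004, -8.0000)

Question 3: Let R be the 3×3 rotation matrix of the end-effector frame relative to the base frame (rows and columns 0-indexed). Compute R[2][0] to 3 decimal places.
-1.000

End-effector x-axis (col 0 of R) = (0.0000,-0.0000,-1.0000)
R[2][0] = -1.0000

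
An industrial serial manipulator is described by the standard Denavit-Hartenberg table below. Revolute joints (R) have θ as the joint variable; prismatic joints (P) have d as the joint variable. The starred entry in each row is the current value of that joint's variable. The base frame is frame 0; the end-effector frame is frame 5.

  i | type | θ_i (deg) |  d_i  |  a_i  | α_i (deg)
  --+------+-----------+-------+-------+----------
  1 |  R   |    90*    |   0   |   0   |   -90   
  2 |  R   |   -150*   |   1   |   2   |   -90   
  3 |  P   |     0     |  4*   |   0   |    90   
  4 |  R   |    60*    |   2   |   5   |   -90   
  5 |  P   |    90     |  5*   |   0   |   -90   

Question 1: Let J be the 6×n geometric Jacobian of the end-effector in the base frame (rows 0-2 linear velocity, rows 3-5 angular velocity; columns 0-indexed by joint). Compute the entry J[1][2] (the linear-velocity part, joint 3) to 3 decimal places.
0.500

prismatic axis z_2 = (0.0000,0.5000,0.8660)
J_v[:, 2] = z_2; J_ω[:, 2] = (0,0,0)
entry J[1][2] = 0.5000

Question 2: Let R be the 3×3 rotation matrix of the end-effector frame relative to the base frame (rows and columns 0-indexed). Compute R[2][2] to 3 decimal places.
-1.000

End-effector z-axis (col 2 of R) = (0.0000,0.0000,-1.0000)
R[2][2] = -1.0000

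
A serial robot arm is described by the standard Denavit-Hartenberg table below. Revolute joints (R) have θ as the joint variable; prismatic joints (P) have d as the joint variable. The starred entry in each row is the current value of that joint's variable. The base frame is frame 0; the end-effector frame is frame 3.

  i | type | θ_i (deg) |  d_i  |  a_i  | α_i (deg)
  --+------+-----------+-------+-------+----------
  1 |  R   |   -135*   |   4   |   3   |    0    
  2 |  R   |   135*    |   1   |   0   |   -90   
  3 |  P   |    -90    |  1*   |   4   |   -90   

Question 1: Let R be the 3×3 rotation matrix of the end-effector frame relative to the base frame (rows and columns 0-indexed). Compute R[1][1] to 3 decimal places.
-1.000

End-effector y-axis (col 1 of R) = (0.0000,-1.0000,-0.0000)
R[1][1] = -1.0000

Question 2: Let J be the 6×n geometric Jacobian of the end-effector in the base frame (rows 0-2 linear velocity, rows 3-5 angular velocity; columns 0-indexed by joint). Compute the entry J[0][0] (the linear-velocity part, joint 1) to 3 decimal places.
1.121

axis z_0 = ẑ; lever o_n−o_0 = (-2.1213,-1.1213,9.0000)
cross product → J_v[:, 0] = (1.1213,-2.1213,0.0000)
J_ω[:, 0] = z_0
entry J[0][0] = 1.1213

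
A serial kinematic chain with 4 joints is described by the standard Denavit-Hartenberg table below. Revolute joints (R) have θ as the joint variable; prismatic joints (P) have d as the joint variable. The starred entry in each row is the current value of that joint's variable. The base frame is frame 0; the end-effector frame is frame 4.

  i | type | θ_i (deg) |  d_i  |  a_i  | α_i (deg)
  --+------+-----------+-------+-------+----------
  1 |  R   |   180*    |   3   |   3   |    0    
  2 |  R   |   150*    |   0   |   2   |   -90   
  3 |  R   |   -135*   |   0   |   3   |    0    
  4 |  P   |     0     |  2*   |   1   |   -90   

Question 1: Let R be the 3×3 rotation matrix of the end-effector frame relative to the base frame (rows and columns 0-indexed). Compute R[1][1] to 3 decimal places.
-0.866

End-effector y-axis (col 1 of R) = (-0.5000,-0.8660,-0.0000)
R[1][1] = -0.8660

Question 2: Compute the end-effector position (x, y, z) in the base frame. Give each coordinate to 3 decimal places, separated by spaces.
-2.717 2.146 5.828

after link 1: o_1 = (-3.0000, 0.0000, 3.0000)
after link 2: o_2 = (-1.2679, -1.0000, 3.0000)
after link 3: o_3 = (-3.1051, 0.0607, 5.1213)
after link 4: o_4 = (-2.7174, 2.1463, 5.8284)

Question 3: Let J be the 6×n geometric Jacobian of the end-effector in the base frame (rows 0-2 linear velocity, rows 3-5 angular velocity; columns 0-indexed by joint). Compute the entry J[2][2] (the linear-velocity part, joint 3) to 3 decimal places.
axis z_2 = (0.5000,0.8660,0.0000); lever o_n−o_2 = (-1.4495,3.1463,2.8284)
cross product → J_v[:, 2] = (2.4495,-1.4142,2.8284)
J_ω[:, 2] = z_2
entry J[2][2] = 2.8284

2.828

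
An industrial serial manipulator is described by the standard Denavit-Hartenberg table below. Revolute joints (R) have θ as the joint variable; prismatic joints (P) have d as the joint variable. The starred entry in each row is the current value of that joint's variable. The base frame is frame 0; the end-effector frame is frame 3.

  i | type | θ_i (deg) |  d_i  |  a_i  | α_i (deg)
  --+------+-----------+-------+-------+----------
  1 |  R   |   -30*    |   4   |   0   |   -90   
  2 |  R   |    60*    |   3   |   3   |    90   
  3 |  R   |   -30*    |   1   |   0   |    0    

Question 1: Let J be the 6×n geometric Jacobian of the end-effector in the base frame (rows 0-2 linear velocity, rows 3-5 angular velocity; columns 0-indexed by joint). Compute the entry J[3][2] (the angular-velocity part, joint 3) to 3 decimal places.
axis z_2 = (0.7500,-0.4330,0.5000); lever o_n−o_2 = (0.7500,-0.4330,0.5000)
cross product → J_v[:, 2] = (-0.0000,-0.0000,0.0000)
J_ω[:, 2] = z_2
entry J[3][2] = 0.7500

0.750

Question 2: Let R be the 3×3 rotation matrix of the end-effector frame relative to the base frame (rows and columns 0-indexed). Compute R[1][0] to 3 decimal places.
End-effector x-axis (col 0 of R) = (0.1250,-0.6495,-0.7500)
R[1][0] = -0.6495

-0.650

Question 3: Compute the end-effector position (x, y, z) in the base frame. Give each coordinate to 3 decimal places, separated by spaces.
3.549 1.415 1.902

after link 1: o_1 = (0.0000, 0.0000, 4.0000)
after link 2: o_2 = (2.7990, 1.8481, 1.4019)
after link 3: o_3 = (3.5490, 1.4151, 1.9019)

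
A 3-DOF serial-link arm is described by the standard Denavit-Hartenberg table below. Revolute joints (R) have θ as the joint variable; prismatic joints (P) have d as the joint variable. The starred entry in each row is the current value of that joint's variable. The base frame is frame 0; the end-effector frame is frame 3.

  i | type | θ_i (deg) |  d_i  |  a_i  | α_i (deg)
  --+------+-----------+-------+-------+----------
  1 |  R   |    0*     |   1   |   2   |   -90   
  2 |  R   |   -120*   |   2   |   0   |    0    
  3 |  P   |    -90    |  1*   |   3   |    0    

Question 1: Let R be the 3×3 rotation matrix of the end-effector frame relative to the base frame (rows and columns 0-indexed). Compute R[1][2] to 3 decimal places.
End-effector z-axis (col 2 of R) = (0.0000,1.0000,0.0000)
R[1][2] = 1.0000

1.000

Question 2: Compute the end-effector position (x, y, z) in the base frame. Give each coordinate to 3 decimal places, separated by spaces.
after link 1: o_1 = (2.0000, 0.0000, 1.0000)
after link 2: o_2 = (2.0000, 2.0000, 1.0000)
after link 3: o_3 = (-0.5981, 3.0000, -0.5000)

-0.598 3.000 -0.500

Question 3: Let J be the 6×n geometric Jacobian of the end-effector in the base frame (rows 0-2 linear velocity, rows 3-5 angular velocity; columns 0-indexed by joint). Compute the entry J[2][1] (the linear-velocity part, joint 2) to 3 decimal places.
2.598

axis z_1 = (0.0000,1.0000,0.0000); lever o_n−o_1 = (-2.5981,3.0000,-1.5000)
cross product → J_v[:, 1] = (-1.5000,-0.0000,2.5981)
J_ω[:, 1] = z_1
entry J[2][1] = 2.5981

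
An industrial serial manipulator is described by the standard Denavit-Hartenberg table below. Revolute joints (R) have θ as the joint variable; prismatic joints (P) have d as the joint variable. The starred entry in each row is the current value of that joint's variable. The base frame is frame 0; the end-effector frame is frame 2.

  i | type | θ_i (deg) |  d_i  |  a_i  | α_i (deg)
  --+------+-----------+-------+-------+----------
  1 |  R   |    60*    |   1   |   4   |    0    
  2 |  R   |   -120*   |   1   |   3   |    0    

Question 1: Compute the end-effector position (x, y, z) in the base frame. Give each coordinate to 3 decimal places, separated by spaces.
3.500 0.866 2.000

after link 1: o_1 = (2.0000, 3.4641, 1.0000)
after link 2: o_2 = (3.5000, 0.8660, 2.0000)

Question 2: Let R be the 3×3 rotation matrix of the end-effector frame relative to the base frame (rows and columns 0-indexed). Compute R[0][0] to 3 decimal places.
End-effector x-axis (col 0 of R) = (0.5000,-0.8660,0.0000)
R[0][0] = 0.5000

0.500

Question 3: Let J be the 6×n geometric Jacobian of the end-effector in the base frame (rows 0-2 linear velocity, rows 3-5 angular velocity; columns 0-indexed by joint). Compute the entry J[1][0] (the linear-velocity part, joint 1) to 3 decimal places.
axis z_0 = ẑ; lever o_n−o_0 = (3.5000,0.8660,2.0000)
cross product → J_v[:, 0] = (-0.8660,3.5000,0.0000)
J_ω[:, 0] = z_0
entry J[1][0] = 3.5000

3.500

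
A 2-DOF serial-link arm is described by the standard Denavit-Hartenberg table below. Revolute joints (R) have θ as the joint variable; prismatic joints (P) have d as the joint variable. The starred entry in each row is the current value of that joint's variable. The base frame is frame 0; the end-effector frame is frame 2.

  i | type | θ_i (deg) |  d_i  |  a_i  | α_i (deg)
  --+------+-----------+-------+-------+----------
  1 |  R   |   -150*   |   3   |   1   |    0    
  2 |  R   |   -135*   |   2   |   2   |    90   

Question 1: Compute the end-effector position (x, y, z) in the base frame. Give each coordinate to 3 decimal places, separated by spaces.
after link 1: o_1 = (-0.8660, -0.5000, 3.0000)
after link 2: o_2 = (-0.3484, 1.4319, 5.0000)

-0.348 1.432 5.000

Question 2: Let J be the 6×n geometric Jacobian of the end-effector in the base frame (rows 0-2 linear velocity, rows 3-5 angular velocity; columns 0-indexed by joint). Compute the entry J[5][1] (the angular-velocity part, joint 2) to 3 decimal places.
1.000

axis z_1 = (0.0000,0.0000,1.0000); lever o_n−o_1 = (0.5176,1.9319,2.0000)
cross product → J_v[:, 1] = (-1.9319,0.5176,0.0000)
J_ω[:, 1] = z_1
entry J[5][1] = 1.0000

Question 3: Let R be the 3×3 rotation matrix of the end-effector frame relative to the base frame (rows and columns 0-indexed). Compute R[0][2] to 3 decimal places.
0.966

End-effector z-axis (col 2 of R) = (0.9659,-0.2588,0.0000)
R[0][2] = 0.9659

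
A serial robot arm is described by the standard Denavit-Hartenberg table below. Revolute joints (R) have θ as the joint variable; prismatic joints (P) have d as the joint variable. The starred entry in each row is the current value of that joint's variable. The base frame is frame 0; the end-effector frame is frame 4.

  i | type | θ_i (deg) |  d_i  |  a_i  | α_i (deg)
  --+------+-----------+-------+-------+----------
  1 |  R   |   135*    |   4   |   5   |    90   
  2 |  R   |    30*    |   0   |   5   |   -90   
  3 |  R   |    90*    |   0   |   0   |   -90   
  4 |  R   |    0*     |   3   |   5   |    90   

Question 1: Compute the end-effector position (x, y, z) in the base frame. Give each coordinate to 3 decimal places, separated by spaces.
after link 1: o_1 = (-3.5355, 3.5355, 4.0000)
after link 2: o_2 = (-6.5974, 6.5974, 6.5000)
after link 3: o_3 = (-6.5974, 6.5974, 6.5000)
after link 4: o_4 = (-8.2958, 1.2247, 5.0000)

-8.296 1.225 5.000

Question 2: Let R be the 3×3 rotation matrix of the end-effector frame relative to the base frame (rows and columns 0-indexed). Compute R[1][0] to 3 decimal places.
-0.707

End-effector x-axis (col 0 of R) = (-0.7071,-0.7071,0.0000)
R[1][0] = -0.7071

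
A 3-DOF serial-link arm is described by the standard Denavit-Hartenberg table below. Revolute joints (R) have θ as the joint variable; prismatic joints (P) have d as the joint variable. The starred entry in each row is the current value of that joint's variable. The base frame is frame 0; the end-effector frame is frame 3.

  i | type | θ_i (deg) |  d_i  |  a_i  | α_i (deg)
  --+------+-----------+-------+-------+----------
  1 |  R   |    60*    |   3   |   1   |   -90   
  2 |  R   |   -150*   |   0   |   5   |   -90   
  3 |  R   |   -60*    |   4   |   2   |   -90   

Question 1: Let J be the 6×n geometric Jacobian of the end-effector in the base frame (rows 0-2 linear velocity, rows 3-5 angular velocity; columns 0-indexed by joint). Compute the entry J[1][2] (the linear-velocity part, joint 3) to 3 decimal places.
-1.799

axis z_2 = (0.2500,0.4330,0.8660); lever o_n−o_2 = (-0.9330,1.8481,3.9641)
cross product → J_v[:, 2] = (0.1160,-1.7990,0.8660)
J_ω[:, 2] = z_2
entry J[1][2] = -1.7990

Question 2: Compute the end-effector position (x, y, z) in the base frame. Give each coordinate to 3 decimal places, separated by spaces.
after link 1: o_1 = (0.5000, 0.8660, 3.0000)
after link 2: o_2 = (-1.6651, -2.8840, 5.5000)
after link 3: o_3 = (-2.5981, -1.0359, 9.4641)

-2.598 -1.036 9.464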